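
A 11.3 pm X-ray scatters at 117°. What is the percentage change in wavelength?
31.2198%

Calculate the Compton shift:
Δλ = λ_C(1 - cos(117°))
Δλ = 2.4263 × (1 - cos(117°))
Δλ = 2.4263 × 1.4540
Δλ = 3.5278 pm

Percentage change:
(Δλ/λ₀) × 100 = (3.5278/11.3) × 100
= 31.2198%

(Intermediate values are shown rounded; full precision is carried through to the final answer.)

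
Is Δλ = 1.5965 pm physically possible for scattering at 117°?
No, inconsistent

Calculate the expected shift for θ = 117°:

Δλ_expected = λ_C(1 - cos(117°))
Δλ_expected = 2.4263 × (1 - cos(117°))
Δλ_expected = 2.4263 × 1.4540
Δλ_expected = 3.5278 pm

Given shift: 1.5965 pm
Expected shift: 3.5278 pm
Difference: 1.9314 pm

The values do not match. The given shift corresponds to θ ≈ 70.0°, not 117°.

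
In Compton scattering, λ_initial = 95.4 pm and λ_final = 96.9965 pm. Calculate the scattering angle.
70.00°

First find the wavelength shift:
Δλ = λ' - λ = 96.9965 - 95.4 = 1.5965 pm

Using Δλ = λ_C(1 - cos θ), with λ_C = h/(m_e·c) ≈ 2.42631024 pm:
cos θ = 1 - Δλ/λ_C
cos θ = 1 - 1.5965/2.42631024
cos θ = 0.342005

θ = arccos(0.342005)
θ = 70.00°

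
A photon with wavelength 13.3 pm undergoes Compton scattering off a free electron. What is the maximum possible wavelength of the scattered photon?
18.1526 pm (at θ = 180°)

The Compton shift is Δλ = λ_C(1 − cos θ).

Since cos θ ranges from −1 to 1, the factor (1 − cos θ) ranges from 0 to 2; the maximum shift occurs at θ = 180° (backscattering):
Δλ_max = 2λ_C = 2 × 2.4263 pm = 4.8526 pm

Maximum scattered wavelength:
λ'_max = λ₀ + Δλ_max = 13.3 + 4.8526 = 18.1526 pm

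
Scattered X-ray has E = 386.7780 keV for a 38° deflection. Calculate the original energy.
460.7000 keV

Convert final energy to wavelength (hc ≈ 1239.842 keV·pm):
λ' = hc/E' = 1239.842 / 386.7780 = 3.2056 pm

Calculate the Compton shift:
Δλ = λ_C(1 - cos(38°))
Δλ = 2.4263 × (1 - cos(38°))
Δλ = 0.5144 pm

Initial wavelength:
λ = λ' - Δλ = 3.2056 - 0.5144 = 2.6912 pm

Initial energy:
E = hc/λ = 1239.842 / 2.6912 = 460.7000 keV

(Intermediate values are shown rounded; full precision is carried through to the final answer.)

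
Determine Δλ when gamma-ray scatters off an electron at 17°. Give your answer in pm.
0.1060 pm

Using the Compton scattering formula:
Δλ = λ_C(1 - cos θ)

where λ_C = h/(m_e·c) ≈ 2.4263 pm is the Compton wavelength of an electron.

For θ = 17°:
cos(17°) = 0.9563
1 - cos(17°) = 0.0437

Δλ = 2.4263 × 0.0437
Δλ = 0.1060 pm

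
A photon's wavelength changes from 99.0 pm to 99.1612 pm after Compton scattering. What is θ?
21.00°

First find the wavelength shift:
Δλ = λ' - λ = 99.1612 - 99.0 = 0.1612 pm

Using Δλ = λ_C(1 - cos θ), with λ_C = h/(m_e·c) ≈ 2.42631024 pm:
cos θ = 1 - Δλ/λ_C
cos θ = 1 - 0.1612/2.42631024
cos θ = 0.933562

θ = arccos(0.933562)
θ = 21.00°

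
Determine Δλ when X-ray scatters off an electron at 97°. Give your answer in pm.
2.7220 pm

Using the Compton scattering formula:
Δλ = λ_C(1 - cos θ)

where λ_C = h/(m_e·c) ≈ 2.4263 pm is the Compton wavelength of an electron.

For θ = 97°:
cos(97°) = -0.1219
1 - cos(97°) = 1.1219

Δλ = 2.4263 × 1.1219
Δλ = 2.7220 pm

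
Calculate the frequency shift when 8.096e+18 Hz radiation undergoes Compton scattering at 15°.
1.804e+16 Hz (decrease)

Convert frequency to wavelength (c = 299792458 m/s):
λ₀ = c/f₀ = 299792458/8.096e+18 = 3.7029701e-11 m = 37.0297 pm

Calculate Compton shift:
Δλ = λ_C(1 - cos(15°)) = 0.0827 pm

Final wavelength:
λ' = λ₀ + Δλ = 37.0297 + 0.0827 = 37.1124 pm

Final frequency:
f' = c/λ' = 299792458/3.7112375e-11 = 8.0779647e+18 Hz

Frequency shift (decrease):
Δf = f₀ - f' = 8.096e+18 - 8.0779647e+18 = 1.804e+16 Hz

(Intermediate values are shown rounded; full precision is carried through to the final answer.)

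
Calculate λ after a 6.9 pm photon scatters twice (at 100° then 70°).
11.3441 pm

Apply Compton shift twice:

First scattering at θ₁ = 100°:
Δλ₁ = λ_C(1 - cos(100°))
Δλ₁ = 2.4263 × 1.1736
Δλ₁ = 2.8476 pm

After first scattering:
λ₁ = 6.9 + 2.8476 = 9.7476 pm

Second scattering at θ₂ = 70°:
Δλ₂ = λ_C(1 - cos(70°))
Δλ₂ = 2.4263 × 0.6580
Δλ₂ = 1.5965 pm

Final wavelength:
λ₂ = 9.7476 + 1.5965 = 11.3441 pm

Total shift: Δλ_total = 2.8476 + 1.5965 = 4.4441 pm

(Intermediate values are shown rounded; full precision is carried through to the final answer.)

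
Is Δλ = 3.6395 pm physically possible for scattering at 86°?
No, inconsistent

Calculate the expected shift for θ = 86°:

Δλ_expected = λ_C(1 - cos(86°))
Δλ_expected = 2.4263 × (1 - cos(86°))
Δλ_expected = 2.4263 × 0.9302
Δλ_expected = 2.2571 pm

Given shift: 3.6395 pm
Expected shift: 2.2571 pm
Difference: 1.3824 pm

The values do not match. The given shift corresponds to θ ≈ 120.0°, not 86°.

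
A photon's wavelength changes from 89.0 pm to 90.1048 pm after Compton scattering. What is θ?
57.00°

First find the wavelength shift:
Δλ = λ' - λ = 90.1048 - 89.0 = 1.1048 pm

Using Δλ = λ_C(1 - cos θ), with λ_C = h/(m_e·c) ≈ 2.42631024 pm:
cos θ = 1 - Δλ/λ_C
cos θ = 1 - 1.1048/2.42631024
cos θ = 0.544658

θ = arccos(0.544658)
θ = 57.00°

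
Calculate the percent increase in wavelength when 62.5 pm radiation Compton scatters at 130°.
6.3775%

Calculate the Compton shift:
Δλ = λ_C(1 - cos(130°))
Δλ = 2.4263 × (1 - cos(130°))
Δλ = 2.4263 × 1.6428
Δλ = 3.9859 pm

Percentage change:
(Δλ/λ₀) × 100 = (3.9859/62.5) × 100
= 6.3775%

(Intermediate values are shown rounded; full precision is carried through to the final answer.)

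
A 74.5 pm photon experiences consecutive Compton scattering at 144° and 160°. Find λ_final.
83.5955 pm

Apply Compton shift twice:

First scattering at θ₁ = 144°:
Δλ₁ = λ_C(1 - cos(144°))
Δλ₁ = 2.4263 × 1.8090
Δλ₁ = 4.3892 pm

After first scattering:
λ₁ = 74.5 + 4.3892 = 78.8892 pm

Second scattering at θ₂ = 160°:
Δλ₂ = λ_C(1 - cos(160°))
Δλ₂ = 2.4263 × 1.9397
Δλ₂ = 4.7063 pm

Final wavelength:
λ₂ = 78.8892 + 4.7063 = 83.5955 pm

Total shift: Δλ_total = 4.3892 + 4.7063 = 9.0955 pm

(Intermediate values are shown rounded; full precision is carried through to the final answer.)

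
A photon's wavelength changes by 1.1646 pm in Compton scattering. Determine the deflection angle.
58.67°

From the Compton formula Δλ = λ_C(1 - cos θ), we can solve for θ:

cos θ = 1 - Δλ/λ_C

Given:
- Δλ = 1.1646 pm
- λ_C = h/(m_e·c) ≈ 2.42631024 pm

cos θ = 1 - 1.1646/2.42631024
cos θ = 1 - 0.479988
cos θ = 0.520012

θ = arccos(0.520012)
θ = 58.67°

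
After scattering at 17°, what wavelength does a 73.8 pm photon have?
73.9060 pm

Using the Compton scattering formula:
λ' = λ + Δλ = λ + λ_C(1 - cos θ)

Given:
- Initial wavelength λ = 73.8 pm
- Scattering angle θ = 17°
- Compton wavelength λ_C ≈ 2.4263 pm

Calculate the shift:
Δλ = 2.4263 × (1 - cos(17°))
Δλ = 2.4263 × 0.0437
Δλ = 0.1060 pm

Final wavelength:
λ' = 73.8 + 0.1060 = 73.9060 pm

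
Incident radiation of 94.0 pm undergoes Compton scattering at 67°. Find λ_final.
95.4783 pm

Using the Compton scattering formula:
λ' = λ + Δλ = λ + λ_C(1 - cos θ)

Given:
- Initial wavelength λ = 94.0 pm
- Scattering angle θ = 67°
- Compton wavelength λ_C ≈ 2.4263 pm

Calculate the shift:
Δλ = 2.4263 × (1 - cos(67°))
Δλ = 2.4263 × 0.6093
Δλ = 1.4783 pm

Final wavelength:
λ' = 94.0 + 1.4783 = 95.4783 pm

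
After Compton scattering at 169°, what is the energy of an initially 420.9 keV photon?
159.9026 keV

First convert energy to wavelength:
λ = hc/E, with hc ≈ 1239.842 keV·pm (i.e. 1239.842 eV·nm)

For E = 420.9 keV = 420900 eV:
λ = 1239.842 keV·pm / 420.9 keV
λ = 2.9457 pm

Calculate the Compton shift:
Δλ = λ_C(1 - cos(169°)) = 2.4263 × 1.9816
Δλ = 4.8080 pm

Final wavelength:
λ' = 2.9457 + 4.8080 = 7.7537 pm

Final energy:
E' = hc/λ' = 1239.842 / 7.7537 = 159.9026 keV

(Intermediate values are shown rounded; full precision is carried through to the final answer.)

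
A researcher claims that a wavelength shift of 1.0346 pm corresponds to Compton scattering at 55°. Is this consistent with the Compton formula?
Yes, consistent

Calculate the expected shift for θ = 55°:

Δλ_expected = λ_C(1 - cos(55°))
Δλ_expected = 2.4263 × (1 - cos(55°))
Δλ_expected = 2.4263 × 0.4264
Δλ_expected = 1.0346 pm

Given shift: 1.0346 pm
Expected shift: 1.0346 pm
Difference: 0.0000 pm

The values match. This is consistent with Compton scattering at the stated angle.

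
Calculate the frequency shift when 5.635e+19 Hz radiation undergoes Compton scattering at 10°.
3.877e+17 Hz (decrease)

Convert frequency to wavelength (c = 299792458 m/s):
λ₀ = c/f₀ = 299792458/5.635e+19 = 5.3201856e-12 m = 5.3202 pm

Calculate Compton shift:
Δλ = λ_C(1 - cos(10°)) = 0.0369 pm

Final wavelength:
λ' = λ₀ + Δλ = 5.3202 + 0.0369 = 5.3570 pm

Final frequency:
f' = c/λ' = 299792458/5.3570467e-12 = 5.5962263e+19 Hz

Frequency shift (decrease):
Δf = f₀ - f' = 5.635e+19 - 5.5962263e+19 = 3.877e+17 Hz

(Intermediate values are shown rounded; full precision is carried through to the final answer.)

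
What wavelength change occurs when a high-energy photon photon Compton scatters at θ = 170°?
4.8158 pm

Using the Compton scattering formula:
Δλ = λ_C(1 - cos θ)

where λ_C = h/(m_e·c) ≈ 2.4263 pm is the Compton wavelength of an electron.

For θ = 170°:
cos(170°) = -0.9848
1 - cos(170°) = 1.9848

Δλ = 2.4263 × 1.9848
Δλ = 4.8158 pm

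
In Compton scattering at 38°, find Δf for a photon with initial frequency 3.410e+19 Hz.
1.885e+18 Hz (decrease)

Convert frequency to wavelength (c = 299792458 m/s):
λ₀ = c/f₀ = 299792458/3.410e+19 = 8.7915677e-12 m = 8.7916 pm

Calculate Compton shift:
Δλ = λ_C(1 - cos(38°)) = 0.5144 pm

Final wavelength:
λ' = λ₀ + Δλ = 8.7916 + 0.5144 = 9.3059 pm

Final frequency:
f' = c/λ' = 299792458/9.3059194e-12 = 3.2215243e+19 Hz

Frequency shift (decrease):
Δf = f₀ - f' = 3.410e+19 - 3.2215243e+19 = 1.885e+18 Hz

(Intermediate values are shown rounded; full precision is carried through to the final answer.)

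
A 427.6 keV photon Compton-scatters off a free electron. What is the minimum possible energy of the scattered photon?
159.9351 keV (at θ = 180°)

The scattered photon has minimum energy when its wavelength is maximum, i.e., when the Compton shift Δλ = λ_C(1 − cos θ) is maximum. This occurs at θ = 180° (backscattering), giving Δλ_max = 2λ_C = 4.8526 pm.

Initial wavelength: λ₀ = hc/E₀ = 2.8995 pm
Maximum final wavelength: λ'_max = λ₀ + 2λ_C = 2.8995 + 4.8526 = 7.7522 pm
Minimum final energy: E'_min = hc/λ'_max = 159.9351 keV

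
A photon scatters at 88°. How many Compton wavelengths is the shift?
0.9651 λ_C

The Compton shift formula is:
Δλ = λ_C(1 - cos θ)

Dividing both sides by λ_C:
Δλ/λ_C = 1 - cos θ

For θ = 88°:
Δλ/λ_C = 1 - cos(88°)
Δλ/λ_C = 1 - 0.0349
Δλ/λ_C = 0.9651

This means the shift is 0.9651 × λ_C = 2.3416 pm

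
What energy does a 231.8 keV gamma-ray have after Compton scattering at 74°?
174.4712 keV

First convert energy to wavelength:
λ = hc/E, with hc ≈ 1239.842 keV·pm (i.e. 1239.842 eV·nm)

For E = 231.8 keV = 231800 eV:
λ = 1239.842 keV·pm / 231.8 keV
λ = 5.3488 pm

Calculate the Compton shift:
Δλ = λ_C(1 - cos(74°)) = 2.4263 × 0.7244
Δλ = 1.7575 pm

Final wavelength:
λ' = 5.3488 + 1.7575 = 7.1063 pm

Final energy:
E' = hc/λ' = 1239.842 / 7.1063 = 174.4712 keV

(Intermediate values are shown rounded; full precision is carried through to the final answer.)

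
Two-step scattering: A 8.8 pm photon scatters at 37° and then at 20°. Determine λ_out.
9.4349 pm

Apply Compton shift twice:

First scattering at θ₁ = 37°:
Δλ₁ = λ_C(1 - cos(37°))
Δλ₁ = 2.4263 × 0.2014
Δλ₁ = 0.4886 pm

After first scattering:
λ₁ = 8.8 + 0.4886 = 9.2886 pm

Second scattering at θ₂ = 20°:
Δλ₂ = λ_C(1 - cos(20°))
Δλ₂ = 2.4263 × 0.0603
Δλ₂ = 0.1463 pm

Final wavelength:
λ₂ = 9.2886 + 0.1463 = 9.4349 pm

Total shift: Δλ_total = 0.4886 + 0.1463 = 0.6349 pm

(Intermediate values are shown rounded; full precision is carried through to the final answer.)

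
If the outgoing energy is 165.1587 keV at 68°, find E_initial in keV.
207.0000 keV

Convert final energy to wavelength (hc ≈ 1239.842 keV·pm):
λ' = hc/E' = 1239.842 / 165.1587 = 7.5070 pm

Calculate the Compton shift:
Δλ = λ_C(1 - cos(68°))
Δλ = 2.4263 × (1 - cos(68°))
Δλ = 1.5174 pm

Initial wavelength:
λ = λ' - Δλ = 7.5070 - 1.5174 = 5.9896 pm

Initial energy:
E = hc/λ = 1239.842 / 5.9896 = 207.0000 keV

(Intermediate values are shown rounded; full precision is carried through to the final answer.)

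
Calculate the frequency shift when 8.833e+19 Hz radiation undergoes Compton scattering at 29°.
7.266e+18 Hz (decrease)

Convert frequency to wavelength (c = 299792458 m/s):
λ₀ = c/f₀ = 299792458/8.833e+19 = 3.3940050e-12 m = 3.3940 pm

Calculate Compton shift:
Δλ = λ_C(1 - cos(29°)) = 0.3042 pm

Final wavelength:
λ' = λ₀ + Δλ = 3.3940 + 0.3042 = 3.6982 pm

Final frequency:
f' = c/λ' = 299792458/3.6982164e-12 = 8.1064065e+19 Hz

Frequency shift (decrease):
Δf = f₀ - f' = 8.833e+19 - 8.1064065e+19 = 7.266e+18 Hz

(Intermediate values are shown rounded; full precision is carried through to the final answer.)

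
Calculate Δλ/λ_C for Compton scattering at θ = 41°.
0.2453 λ_C

The Compton shift formula is:
Δλ = λ_C(1 - cos θ)

Dividing both sides by λ_C:
Δλ/λ_C = 1 - cos θ

For θ = 41°:
Δλ/λ_C = 1 - cos(41°)
Δλ/λ_C = 1 - 0.7547
Δλ/λ_C = 0.2453

This means the shift is 0.2453 × λ_C = 0.5952 pm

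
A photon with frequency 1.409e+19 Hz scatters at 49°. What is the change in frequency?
5.318e+17 Hz (decrease)

Convert frequency to wavelength (c = 299792458 m/s):
λ₀ = c/f₀ = 299792458/1.409e+19 = 2.1276967e-11 m = 21.2770 pm

Calculate Compton shift:
Δλ = λ_C(1 - cos(49°)) = 0.8345 pm

Final wavelength:
λ' = λ₀ + Δλ = 21.2770 + 0.8345 = 22.1115 pm

Final frequency:
f' = c/λ' = 299792458/2.2111474e-11 = 1.3558230e+19 Hz

Frequency shift (decrease):
Δf = f₀ - f' = 1.409e+19 - 1.3558230e+19 = 5.318e+17 Hz

(Intermediate values are shown rounded; full precision is carried through to the final answer.)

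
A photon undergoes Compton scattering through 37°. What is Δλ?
0.4886 pm

Using the Compton scattering formula:
Δλ = λ_C(1 - cos θ)

where λ_C = h/(m_e·c) ≈ 2.4263 pm is the Compton wavelength of an electron.

For θ = 37°:
cos(37°) = 0.7986
1 - cos(37°) = 0.2014

Δλ = 2.4263 × 0.2014
Δλ = 0.4886 pm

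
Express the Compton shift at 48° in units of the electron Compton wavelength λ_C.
0.3309 λ_C

The Compton shift formula is:
Δλ = λ_C(1 - cos θ)

Dividing both sides by λ_C:
Δλ/λ_C = 1 - cos θ

For θ = 48°:
Δλ/λ_C = 1 - cos(48°)
Δλ/λ_C = 1 - 0.6691
Δλ/λ_C = 0.3309

This means the shift is 0.3309 × λ_C = 0.8028 pm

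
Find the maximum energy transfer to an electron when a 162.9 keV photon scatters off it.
63.4236 keV

Maximum energy transfer occurs at θ = 180° (backscattering).

Initial photon: E₀ = 162.9 keV → λ₀ = 7.6111 pm

Maximum Compton shift (at 180°):
Δλ_max = 2λ_C = 2 × 2.4263 = 4.8526 pm

Final wavelength:
λ' = 7.6111 + 4.8526 = 12.4637 pm

Minimum photon energy (maximum energy to electron):
E'_min = hc/λ' = 99.4764 keV

Maximum electron kinetic energy:
K_max = E₀ - E'_min = 162.9000 - 99.4764 = 63.4236 keV

(Intermediate values are shown rounded; full precision is carried through to the final answer.)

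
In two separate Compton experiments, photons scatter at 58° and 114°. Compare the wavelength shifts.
114° produces the larger shift by a factor of 2.993

Calculate both shifts using Δλ = λ_C(1 - cos θ):

For θ₁ = 58°:
Δλ₁ = 2.4263 × (1 - cos(58°))
Δλ₁ = 2.4263 × 0.4701
Δλ₁ = 1.1406 pm

For θ₂ = 114°:
Δλ₂ = 2.4263 × (1 - cos(114°))
Δλ₂ = 2.4263 × 1.4067
Δλ₂ = 3.4132 pm

The 114° angle produces the larger shift.
Ratio: 3.4132/1.1406 = 2.993

(Intermediate values are shown rounded; full precision is carried through to the final answer.)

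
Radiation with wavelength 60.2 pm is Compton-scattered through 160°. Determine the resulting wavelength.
64.9063 pm

Using the Compton scattering formula:
λ' = λ + Δλ = λ + λ_C(1 - cos θ)

Given:
- Initial wavelength λ = 60.2 pm
- Scattering angle θ = 160°
- Compton wavelength λ_C ≈ 2.4263 pm

Calculate the shift:
Δλ = 2.4263 × (1 - cos(160°))
Δλ = 2.4263 × 1.9397
Δλ = 4.7063 pm

Final wavelength:
λ' = 60.2 + 4.7063 = 64.9063 pm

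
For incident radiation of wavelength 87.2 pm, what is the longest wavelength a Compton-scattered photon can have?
92.0526 pm (at θ = 180°)

The Compton shift is Δλ = λ_C(1 − cos θ).

Since cos θ ranges from −1 to 1, the factor (1 − cos θ) ranges from 0 to 2; the maximum shift occurs at θ = 180° (backscattering):
Δλ_max = 2λ_C = 2 × 2.4263 pm = 4.8526 pm

Maximum scattered wavelength:
λ'_max = λ₀ + Δλ_max = 87.2 + 4.8526 = 92.0526 pm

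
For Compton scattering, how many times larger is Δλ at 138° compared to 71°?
138° produces the larger shift by a factor of 2.585

Calculate both shifts using Δλ = λ_C(1 - cos θ):

For θ₁ = 71°:
Δλ₁ = 2.4263 × (1 - cos(71°))
Δλ₁ = 2.4263 × 0.6744
Δλ₁ = 1.6364 pm

For θ₂ = 138°:
Δλ₂ = 2.4263 × (1 - cos(138°))
Δλ₂ = 2.4263 × 1.7431
Δλ₂ = 4.2294 pm

The 138° angle produces the larger shift.
Ratio: 4.2294/1.6364 = 2.585

(Intermediate values are shown rounded; full precision is carried through to the final answer.)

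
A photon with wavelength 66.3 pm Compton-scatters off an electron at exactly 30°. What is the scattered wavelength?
66.6251 pm

Using the Compton formula: λ' = λ + λ_C(1 − cos θ)

For θ = 30°, cos θ = √3/2 (exact) ≈ 0.8660, so:
1 − cos 30° = 1 − (√3/2) ≈ 0.1340

Δλ = λ_C × 0.1340 = 2.4263 × 0.1340 = 0.3251 pm

λ' = 66.3 + 0.3251 = 66.6251 pm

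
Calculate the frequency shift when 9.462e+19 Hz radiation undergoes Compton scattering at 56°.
2.388e+19 Hz (decrease)

Convert frequency to wavelength (c = 299792458 m/s):
λ₀ = c/f₀ = 299792458/9.462e+19 = 3.1683836e-12 m = 3.1684 pm

Calculate Compton shift:
Δλ = λ_C(1 - cos(56°)) = 1.0695 pm

Final wavelength:
λ' = λ₀ + Δλ = 3.1684 + 1.0695 = 4.2379 pm

Final frequency:
f' = c/λ' = 299792458/4.2379184e-12 = 7.0740498e+19 Hz

Frequency shift (decrease):
Δf = f₀ - f' = 9.462e+19 - 7.0740498e+19 = 2.388e+19 Hz

(Intermediate values are shown rounded; full precision is carried through to the final answer.)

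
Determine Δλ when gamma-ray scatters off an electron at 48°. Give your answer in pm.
0.8028 pm

Using the Compton scattering formula:
Δλ = λ_C(1 - cos θ)

where λ_C = h/(m_e·c) ≈ 2.4263 pm is the Compton wavelength of an electron.

For θ = 48°:
cos(48°) = 0.6691
1 - cos(48°) = 0.3309

Δλ = 2.4263 × 0.3309
Δλ = 0.8028 pm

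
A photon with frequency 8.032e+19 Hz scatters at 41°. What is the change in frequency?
1.105e+19 Hz (decrease)

Convert frequency to wavelength (c = 299792458 m/s):
λ₀ = c/f₀ = 299792458/8.032e+19 = 3.7324758e-12 m = 3.7325 pm

Calculate Compton shift:
Δλ = λ_C(1 - cos(41°)) = 0.5952 pm

Final wavelength:
λ' = λ₀ + Δλ = 3.7325 + 0.5952 = 4.3276 pm

Final frequency:
f' = c/λ' = 299792458/4.3276265e-12 = 6.9274107e+19 Hz

Frequency shift (decrease):
Δf = f₀ - f' = 8.032e+19 - 6.9274107e+19 = 1.105e+19 Hz

(Intermediate values are shown rounded; full precision is carried through to the final answer.)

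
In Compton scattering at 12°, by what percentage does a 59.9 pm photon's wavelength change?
0.0885%

Calculate the Compton shift:
Δλ = λ_C(1 - cos(12°))
Δλ = 2.4263 × (1 - cos(12°))
Δλ = 2.4263 × 0.0219
Δλ = 0.0530 pm

Percentage change:
(Δλ/λ₀) × 100 = (0.0530/59.9) × 100
= 0.0885%

(Intermediate values are shown rounded; full precision is carried through to the final answer.)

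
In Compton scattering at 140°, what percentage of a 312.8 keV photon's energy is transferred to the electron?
0.5195 (or 51.95%)

Calculate initial and final photon energies:

Initial: E₀ = 312.8 keV → λ₀ = 3.9637 pm
Compton shift: Δλ = 4.2850 pm
Final wavelength: λ' = 8.2487 pm
Final energy: E' = 150.3083 keV

Fractional energy loss:
(E₀ - E')/E₀ = (312.8000 - 150.3083)/312.8000
= 162.4917/312.8000
= 0.5195
= 51.95%

(Intermediate values are shown rounded; full precision is carried through to the final answer.)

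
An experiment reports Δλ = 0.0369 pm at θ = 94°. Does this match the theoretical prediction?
No, inconsistent

Calculate the expected shift for θ = 94°:

Δλ_expected = λ_C(1 - cos(94°))
Δλ_expected = 2.4263 × (1 - cos(94°))
Δλ_expected = 2.4263 × 1.0698
Δλ_expected = 2.5956 pm

Given shift: 0.0369 pm
Expected shift: 2.5956 pm
Difference: 2.5587 pm

The values do not match. The given shift corresponds to θ ≈ 10.0°, not 94°.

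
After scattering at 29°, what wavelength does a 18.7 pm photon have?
19.0042 pm

Using the Compton scattering formula:
λ' = λ + Δλ = λ + λ_C(1 - cos θ)

Given:
- Initial wavelength λ = 18.7 pm
- Scattering angle θ = 29°
- Compton wavelength λ_C ≈ 2.4263 pm

Calculate the shift:
Δλ = 2.4263 × (1 - cos(29°))
Δλ = 2.4263 × 0.1254
Δλ = 0.3042 pm

Final wavelength:
λ' = 18.7 + 0.3042 = 19.0042 pm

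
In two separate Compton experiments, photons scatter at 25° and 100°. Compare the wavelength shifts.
100° produces the larger shift by a factor of 12.527

Calculate both shifts using Δλ = λ_C(1 - cos θ):

For θ₁ = 25°:
Δλ₁ = 2.4263 × (1 - cos(25°))
Δλ₁ = 2.4263 × 0.0937
Δλ₁ = 0.2273 pm

For θ₂ = 100°:
Δλ₂ = 2.4263 × (1 - cos(100°))
Δλ₂ = 2.4263 × 1.1736
Δλ₂ = 2.8476 pm

The 100° angle produces the larger shift.
Ratio: 2.8476/0.2273 = 12.527

(Intermediate values are shown rounded; full precision is carried through to the final answer.)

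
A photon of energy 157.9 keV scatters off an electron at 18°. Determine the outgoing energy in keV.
155.5476 keV

First convert energy to wavelength:
λ = hc/E, with hc ≈ 1239.842 keV·pm (i.e. 1239.842 eV·nm)

For E = 157.9 keV = 157900 eV:
λ = 1239.842 keV·pm / 157.9 keV
λ = 7.8521 pm

Calculate the Compton shift:
Δλ = λ_C(1 - cos(18°)) = 2.4263 × 0.0489
Δλ = 0.1188 pm

Final wavelength:
λ' = 7.8521 + 0.1188 = 7.9708 pm

Final energy:
E' = hc/λ' = 1239.842 / 7.9708 = 155.5476 keV

(Intermediate values are shown rounded; full precision is carried through to the final answer.)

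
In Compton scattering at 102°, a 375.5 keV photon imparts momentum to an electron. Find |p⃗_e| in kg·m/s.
2.4586e-22 kg·m/s

The electron is initially at rest, so by conservation of momentum:
p⃗_e = p⃗₀ − p⃗'  (incident photon momentum minus scattered photon momentum)

Photon momentum magnitudes (p = h/λ = E/c):
λ₀ = hc/E₀ = 3.3018 pm → p₀ = h/λ₀ = 2.0068e-22 kg·m/s
Δλ = λ_C(1 − cos 102°) = 2.9308 pm
λ' = 6.2326 pm → p' = h/λ' = 1.0631e-22 kg·m/s

The scattered photon makes angle θ = 102° with the incident direction, so by the law of cosines:
|p⃗_e|² = p₀² + p'² − 2p₀p'cos θ
|p⃗_e|² = (2.0068e-22)² + (1.0631e-22)² − 2·2.0068e-22·1.0631e-22·cos(102°)
|p⃗_e| = 2.4586e-22 kg·m/s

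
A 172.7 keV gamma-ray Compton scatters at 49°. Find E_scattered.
154.7158 keV

First convert energy to wavelength:
λ = hc/E, with hc ≈ 1239.842 keV·pm (i.e. 1239.842 eV·nm)

For E = 172.7 keV = 172700 eV:
λ = 1239.842 keV·pm / 172.7 keV
λ = 7.1792 pm

Calculate the Compton shift:
Δλ = λ_C(1 - cos(49°)) = 2.4263 × 0.3439
Δλ = 0.8345 pm

Final wavelength:
λ' = 7.1792 + 0.8345 = 8.0137 pm

Final energy:
E' = hc/λ' = 1239.842 / 8.0137 = 154.7158 keV

(Intermediate values are shown rounded; full precision is carried through to the final answer.)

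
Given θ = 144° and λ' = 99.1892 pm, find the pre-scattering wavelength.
94.8000 pm

From λ' = λ + Δλ, we have λ = λ' - Δλ

First calculate the Compton shift:
Δλ = λ_C(1 - cos θ)
Δλ = 2.4263 × (1 - cos(144°))
Δλ = 2.4263 × 1.8090
Δλ = 4.3892 pm

Initial wavelength:
λ = λ' - Δλ
λ = 99.1892 - 4.3892
λ = 94.8000 pm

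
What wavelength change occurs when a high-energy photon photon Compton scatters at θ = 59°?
1.1767 pm

Using the Compton scattering formula:
Δλ = λ_C(1 - cos θ)

where λ_C = h/(m_e·c) ≈ 2.4263 pm is the Compton wavelength of an electron.

For θ = 59°:
cos(59°) = 0.5150
1 - cos(59°) = 0.4850

Δλ = 2.4263 × 0.4850
Δλ = 1.1767 pm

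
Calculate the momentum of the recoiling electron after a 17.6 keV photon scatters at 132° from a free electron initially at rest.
1.6720e-23 kg·m/s

The electron is initially at rest, so by conservation of momentum:
p⃗_e = p⃗₀ − p⃗'  (incident photon momentum minus scattered photon momentum)

Photon momentum magnitudes (p = h/λ = E/c):
λ₀ = hc/E₀ = 70.4456 pm → p₀ = h/λ₀ = 9.4059e-24 kg·m/s
Δλ = λ_C(1 − cos 132°) = 4.0498 pm
λ' = 74.4954 pm → p' = h/λ' = 8.8946e-24 kg·m/s

The scattered photon makes angle θ = 132° with the incident direction, so by the law of cosines:
|p⃗_e|² = p₀² + p'² − 2p₀p'cos θ
|p⃗_e|² = (9.4059e-24)² + (8.8946e-24)² − 2·9.4059e-24·8.8946e-24·cos(132°)
|p⃗_e| = 1.6720e-23 kg·m/s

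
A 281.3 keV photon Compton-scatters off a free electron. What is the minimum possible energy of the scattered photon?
133.8899 keV (at θ = 180°)

The scattered photon has minimum energy when its wavelength is maximum, i.e., when the Compton shift Δλ = λ_C(1 − cos θ) is maximum. This occurs at θ = 180° (backscattering), giving Δλ_max = 2λ_C = 4.8526 pm.

Initial wavelength: λ₀ = hc/E₀ = 4.4075 pm
Maximum final wavelength: λ'_max = λ₀ + 2λ_C = 4.4075 + 4.8526 = 9.2602 pm
Minimum final energy: E'_min = hc/λ'_max = 133.8899 keV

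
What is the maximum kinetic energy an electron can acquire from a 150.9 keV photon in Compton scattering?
56.0306 keV

Maximum energy transfer occurs at θ = 180° (backscattering).

Initial photon: E₀ = 150.9 keV → λ₀ = 8.2163 pm

Maximum Compton shift (at 180°):
Δλ_max = 2λ_C = 2 × 2.4263 = 4.8526 pm

Final wavelength:
λ' = 8.2163 + 4.8526 = 13.0689 pm

Minimum photon energy (maximum energy to electron):
E'_min = hc/λ' = 94.8694 keV

Maximum electron kinetic energy:
K_max = E₀ - E'_min = 150.9000 - 94.8694 = 56.0306 keV

(Intermediate values are shown rounded; full precision is carried through to the final answer.)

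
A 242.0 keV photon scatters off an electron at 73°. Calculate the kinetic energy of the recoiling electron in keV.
60.7429 keV

By energy conservation: K_e = E_initial - E_final

First find the scattered photon energy:
Initial wavelength: λ = hc/E = 5.1233 pm
Compton shift: Δλ = λ_C(1 - cos(73°)) = 1.7169 pm
Final wavelength: λ' = 5.1233 + 1.7169 = 6.8402 pm
Final photon energy: E' = hc/λ' = 181.2571 keV

Electron kinetic energy:
K_e = E - E' = 242.0000 - 181.2571 = 60.7429 keV

(Intermediate values are shown rounded; full precision is carried through to the final answer.)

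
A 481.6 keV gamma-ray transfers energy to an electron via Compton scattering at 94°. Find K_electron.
241.7846 keV

By energy conservation: K_e = E_initial - E_final

First find the scattered photon energy:
Initial wavelength: λ = hc/E = 2.5744 pm
Compton shift: Δλ = λ_C(1 - cos(94°)) = 2.5956 pm
Final wavelength: λ' = 2.5744 + 2.5956 = 5.1700 pm
Final photon energy: E' = hc/λ' = 239.8154 keV

Electron kinetic energy:
K_e = E - E' = 481.6000 - 239.8154 = 241.7846 keV

(Intermediate values are shown rounded; full precision is carried through to the final answer.)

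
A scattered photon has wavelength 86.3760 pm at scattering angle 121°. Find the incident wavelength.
82.7000 pm

From λ' = λ + Δλ, we have λ = λ' - Δλ

First calculate the Compton shift:
Δλ = λ_C(1 - cos θ)
Δλ = 2.4263 × (1 - cos(121°))
Δλ = 2.4263 × 1.5150
Δλ = 3.6760 pm

Initial wavelength:
λ = λ' - Δλ
λ = 86.3760 - 3.6760
λ = 82.7000 pm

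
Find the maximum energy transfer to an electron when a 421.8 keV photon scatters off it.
262.6833 keV

Maximum energy transfer occurs at θ = 180° (backscattering).

Initial photon: E₀ = 421.8 keV → λ₀ = 2.9394 pm

Maximum Compton shift (at 180°):
Δλ_max = 2λ_C = 2 × 2.4263 = 4.8526 pm

Final wavelength:
λ' = 2.9394 + 4.8526 = 7.7920 pm

Minimum photon energy (maximum energy to electron):
E'_min = hc/λ' = 159.1167 keV

Maximum electron kinetic energy:
K_max = E₀ - E'_min = 421.8000 - 159.1167 = 262.6833 keV

(Intermediate values are shown rounded; full precision is carried through to the final answer.)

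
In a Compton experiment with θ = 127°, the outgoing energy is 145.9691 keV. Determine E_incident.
269.1000 keV

Convert final energy to wavelength (hc ≈ 1239.842 keV·pm):
λ' = hc/E' = 1239.842 / 145.9691 = 8.4939 pm

Calculate the Compton shift:
Δλ = λ_C(1 - cos(127°))
Δλ = 2.4263 × (1 - cos(127°))
Δλ = 3.8865 pm

Initial wavelength:
λ = λ' - Δλ = 8.4939 - 3.8865 = 4.6074 pm

Initial energy:
E = hc/λ = 1239.842 / 4.6074 = 269.1000 keV

(Intermediate values are shown rounded; full precision is carried through to the final answer.)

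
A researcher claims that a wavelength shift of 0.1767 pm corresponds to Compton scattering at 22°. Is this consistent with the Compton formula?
Yes, consistent

Calculate the expected shift for θ = 22°:

Δλ_expected = λ_C(1 - cos(22°))
Δλ_expected = 2.4263 × (1 - cos(22°))
Δλ_expected = 2.4263 × 0.0728
Δλ_expected = 0.1767 pm

Given shift: 0.1767 pm
Expected shift: 0.1767 pm
Difference: 0.0000 pm

The values match. This is consistent with Compton scattering at the stated angle.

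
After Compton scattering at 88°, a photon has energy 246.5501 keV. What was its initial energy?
461.4001 keV

Convert final energy to wavelength (hc ≈ 1239.842 keV·pm):
λ' = hc/E' = 1239.842 / 246.5501 = 5.0288 pm

Calculate the Compton shift:
Δλ = λ_C(1 - cos(88°))
Δλ = 2.4263 × (1 - cos(88°))
Δλ = 2.3416 pm

Initial wavelength:
λ = λ' - Δλ = 5.0288 - 2.3416 = 2.6871 pm

Initial energy:
E = hc/λ = 1239.842 / 2.6871 = 461.4001 keV

(Intermediate values are shown rounded; full precision is carried through to the final answer.)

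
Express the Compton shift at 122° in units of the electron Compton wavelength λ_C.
1.5299 λ_C

The Compton shift formula is:
Δλ = λ_C(1 - cos θ)

Dividing both sides by λ_C:
Δλ/λ_C = 1 - cos θ

For θ = 122°:
Δλ/λ_C = 1 - cos(122°)
Δλ/λ_C = 1 - -0.5299
Δλ/λ_C = 1.5299

This means the shift is 1.5299 × λ_C = 3.7121 pm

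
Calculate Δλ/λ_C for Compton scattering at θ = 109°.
1.3256 λ_C

The Compton shift formula is:
Δλ = λ_C(1 - cos θ)

Dividing both sides by λ_C:
Δλ/λ_C = 1 - cos θ

For θ = 109°:
Δλ/λ_C = 1 - cos(109°)
Δλ/λ_C = 1 - -0.3256
Δλ/λ_C = 1.3256

This means the shift is 1.3256 × λ_C = 3.2162 pm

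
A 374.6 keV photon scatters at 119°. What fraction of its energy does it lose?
0.5212 (or 52.12%)

Calculate initial and final photon energies:

Initial: E₀ = 374.6 keV → λ₀ = 3.3098 pm
Compton shift: Δλ = 3.6026 pm
Final wavelength: λ' = 6.9124 pm
Final energy: E' = 179.3653 keV

Fractional energy loss:
(E₀ - E')/E₀ = (374.6000 - 179.3653)/374.6000
= 195.2347/374.6000
= 0.5212
= 52.12%

(Intermediate values are shown rounded; full precision is carried through to the final answer.)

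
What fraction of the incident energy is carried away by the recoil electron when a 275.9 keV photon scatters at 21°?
0.0346 (or 3.46%)

Calculate initial and final photon energies:

Initial: E₀ = 275.9 keV → λ₀ = 4.4938 pm
Compton shift: Δλ = 0.1612 pm
Final wavelength: λ' = 4.6550 pm
Final energy: E' = 266.3484 keV

Fractional energy loss:
(E₀ - E')/E₀ = (275.9000 - 266.3484)/275.9000
= 9.5516/275.9000
= 0.0346
= 3.46%

(Intermediate values are shown rounded; full precision is carried through to the final answer.)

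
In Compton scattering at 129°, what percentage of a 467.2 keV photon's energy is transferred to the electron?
0.5983 (or 59.83%)

Calculate initial and final photon energies:

Initial: E₀ = 467.2 keV → λ₀ = 2.6538 pm
Compton shift: Δλ = 3.9532 pm
Final wavelength: λ' = 6.6070 pm
Final energy: E' = 187.6556 keV

Fractional energy loss:
(E₀ - E')/E₀ = (467.2000 - 187.6556)/467.2000
= 279.5444/467.2000
= 0.5983
= 59.83%

(Intermediate values are shown rounded; full precision is carried through to the final answer.)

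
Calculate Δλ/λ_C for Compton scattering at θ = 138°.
1.7431 λ_C

The Compton shift formula is:
Δλ = λ_C(1 - cos θ)

Dividing both sides by λ_C:
Δλ/λ_C = 1 - cos θ

For θ = 138°:
Δλ/λ_C = 1 - cos(138°)
Δλ/λ_C = 1 - -0.7431
Δλ/λ_C = 1.7431

This means the shift is 1.7431 × λ_C = 4.2294 pm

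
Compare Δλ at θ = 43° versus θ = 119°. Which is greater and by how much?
119° produces the larger shift by a factor of 5.527

Calculate both shifts using Δλ = λ_C(1 - cos θ):

For θ₁ = 43°:
Δλ₁ = 2.4263 × (1 - cos(43°))
Δλ₁ = 2.4263 × 0.2686
Δλ₁ = 0.6518 pm

For θ₂ = 119°:
Δλ₂ = 2.4263 × (1 - cos(119°))
Δλ₂ = 2.4263 × 1.4848
Δλ₂ = 3.6026 pm

The 119° angle produces the larger shift.
Ratio: 3.6026/0.6518 = 5.527

(Intermediate values are shown rounded; full precision is carried through to the final answer.)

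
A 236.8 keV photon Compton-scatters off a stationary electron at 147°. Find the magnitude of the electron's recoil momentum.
1.8759e-22 kg·m/s

The electron is initially at rest, so by conservation of momentum:
p⃗_e = p⃗₀ − p⃗'  (incident photon momentum minus scattered photon momentum)

Photon momentum magnitudes (p = h/λ = E/c):
λ₀ = hc/E₀ = 5.2358 pm → p₀ = h/λ₀ = 1.2655e-22 kg·m/s
Δλ = λ_C(1 − cos 147°) = 4.4612 pm
λ' = 9.6970 pm → p' = h/λ' = 6.8331e-23 kg·m/s

The scattered photon makes angle θ = 147° with the incident direction, so by the law of cosines:
|p⃗_e|² = p₀² + p'² − 2p₀p'cos θ
|p⃗_e|² = (1.2655e-22)² + (6.8331e-23)² − 2·1.2655e-22·6.8331e-23·cos(147°)
|p⃗_e| = 1.8759e-22 kg·m/s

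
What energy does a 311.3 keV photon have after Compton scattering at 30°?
287.8098 keV

First convert energy to wavelength:
λ = hc/E, with hc ≈ 1239.842 keV·pm (i.e. 1239.842 eV·nm)

For E = 311.3 keV = 311300 eV:
λ = 1239.842 keV·pm / 311.3 keV
λ = 3.9828 pm

Calculate the Compton shift:
Δλ = λ_C(1 - cos(30°)) = 2.4263 × 0.1340
Δλ = 0.3251 pm

Final wavelength:
λ' = 3.9828 + 0.3251 = 4.3079 pm

Final energy:
E' = hc/λ' = 1239.842 / 4.3079 = 287.8098 keV

(Intermediate values are shown rounded; full precision is carried through to the final answer.)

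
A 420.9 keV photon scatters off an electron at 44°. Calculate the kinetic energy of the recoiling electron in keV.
79.0313 keV

By energy conservation: K_e = E_initial - E_final

First find the scattered photon energy:
Initial wavelength: λ = hc/E = 2.9457 pm
Compton shift: Δλ = λ_C(1 - cos(44°)) = 0.6810 pm
Final wavelength: λ' = 2.9457 + 0.6810 = 3.6267 pm
Final photon energy: E' = hc/λ' = 341.8687 keV

Electron kinetic energy:
K_e = E - E' = 420.9000 - 341.8687 = 79.0313 keV

(Intermediate values are shown rounded; full precision is carried through to the final answer.)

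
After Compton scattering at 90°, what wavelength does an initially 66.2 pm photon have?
68.6263 pm

Using the Compton formula: λ' = λ + λ_C(1 − cos θ)

For θ = 90°, cos θ = 0 (exact) = 0.0000, so:
1 − cos 90° = 1 − (0) = 1.0000

Δλ = λ_C × 1.0000 = 2.4263 × 1.0000 = 2.4263 pm

λ' = 66.2 + 2.4263 = 68.6263 pm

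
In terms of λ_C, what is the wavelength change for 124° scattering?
1.5592 λ_C

The Compton shift formula is:
Δλ = λ_C(1 - cos θ)

Dividing both sides by λ_C:
Δλ/λ_C = 1 - cos θ

For θ = 124°:
Δλ/λ_C = 1 - cos(124°)
Δλ/λ_C = 1 - -0.5592
Δλ/λ_C = 1.5592

This means the shift is 1.5592 × λ_C = 3.7831 pm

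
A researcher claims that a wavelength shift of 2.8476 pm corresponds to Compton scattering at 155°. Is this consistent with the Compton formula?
No, inconsistent

Calculate the expected shift for θ = 155°:

Δλ_expected = λ_C(1 - cos(155°))
Δλ_expected = 2.4263 × (1 - cos(155°))
Δλ_expected = 2.4263 × 1.9063
Δλ_expected = 4.6253 pm

Given shift: 2.8476 pm
Expected shift: 4.6253 pm
Difference: 1.7777 pm

The values do not match. The given shift corresponds to θ ≈ 100.0°, not 155°.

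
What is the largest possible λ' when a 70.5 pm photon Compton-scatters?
75.3526 pm (at θ = 180°)

The Compton shift is Δλ = λ_C(1 − cos θ).

Since cos θ ranges from −1 to 1, the factor (1 − cos θ) ranges from 0 to 2; the maximum shift occurs at θ = 180° (backscattering):
Δλ_max = 2λ_C = 2 × 2.4263 pm = 4.8526 pm

Maximum scattered wavelength:
λ'_max = λ₀ + Δλ_max = 70.5 + 4.8526 = 75.3526 pm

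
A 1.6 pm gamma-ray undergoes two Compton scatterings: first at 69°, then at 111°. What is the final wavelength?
6.4526 pm

Apply Compton shift twice:

First scattering at θ₁ = 69°:
Δλ₁ = λ_C(1 - cos(69°))
Δλ₁ = 2.4263 × 0.6416
Δλ₁ = 1.5568 pm

After first scattering:
λ₁ = 1.6 + 1.5568 = 3.1568 pm

Second scattering at θ₂ = 111°:
Δλ₂ = λ_C(1 - cos(111°))
Δλ₂ = 2.4263 × 1.3584
Δλ₂ = 3.2958 pm

Final wavelength:
λ₂ = 3.1568 + 3.2958 = 6.4526 pm

Total shift: Δλ_total = 1.5568 + 3.2958 = 4.8526 pm

(Intermediate values are shown rounded; full precision is carried through to the final answer.)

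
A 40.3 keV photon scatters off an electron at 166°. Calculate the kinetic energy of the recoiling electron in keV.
5.4199 keV

By energy conservation: K_e = E_initial - E_final

First find the scattered photon energy:
Initial wavelength: λ = hc/E = 30.7653 pm
Compton shift: Δλ = λ_C(1 - cos(166°)) = 4.7805 pm
Final wavelength: λ' = 30.7653 + 4.7805 = 35.5459 pm
Final photon energy: E' = hc/λ' = 34.8801 keV

Electron kinetic energy:
K_e = E - E' = 40.3000 - 34.8801 = 5.4199 keV

(Intermediate values are shown rounded; full precision is carried through to the final answer.)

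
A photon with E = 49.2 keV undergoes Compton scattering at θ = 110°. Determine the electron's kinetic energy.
5.6298 keV

By energy conservation: K_e = E_initial - E_final

First find the scattered photon energy:
Initial wavelength: λ = hc/E = 25.2000 pm
Compton shift: Δλ = λ_C(1 - cos(110°)) = 3.2562 pm
Final wavelength: λ' = 25.2000 + 3.2562 = 28.4562 pm
Final photon energy: E' = hc/λ' = 43.5702 keV

Electron kinetic energy:
K_e = E - E' = 49.2000 - 43.5702 = 5.6298 keV

(Intermediate values are shown rounded; full precision is carried through to the final answer.)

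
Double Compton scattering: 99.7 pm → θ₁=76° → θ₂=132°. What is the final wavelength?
105.5892 pm

Apply Compton shift twice:

First scattering at θ₁ = 76°:
Δλ₁ = λ_C(1 - cos(76°))
Δλ₁ = 2.4263 × 0.7581
Δλ₁ = 1.8393 pm

After first scattering:
λ₁ = 99.7 + 1.8393 = 101.5393 pm

Second scattering at θ₂ = 132°:
Δλ₂ = λ_C(1 - cos(132°))
Δλ₂ = 2.4263 × 1.6691
Δλ₂ = 4.0498 pm

Final wavelength:
λ₂ = 101.5393 + 4.0498 = 105.5892 pm

Total shift: Δλ_total = 1.8393 + 4.0498 = 5.8892 pm

(Intermediate values are shown rounded; full precision is carried through to the final answer.)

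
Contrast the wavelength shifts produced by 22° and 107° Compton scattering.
107° produces the larger shift by a factor of 17.748

Calculate both shifts using Δλ = λ_C(1 - cos θ):

For θ₁ = 22°:
Δλ₁ = 2.4263 × (1 - cos(22°))
Δλ₁ = 2.4263 × 0.0728
Δλ₁ = 0.1767 pm

For θ₂ = 107°:
Δλ₂ = 2.4263 × (1 - cos(107°))
Δλ₂ = 2.4263 × 1.2924
Δλ₂ = 3.1357 pm

The 107° angle produces the larger shift.
Ratio: 3.1357/0.1767 = 17.748

(Intermediate values are shown rounded; full precision is carried through to the final answer.)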